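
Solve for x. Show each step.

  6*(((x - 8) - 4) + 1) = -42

Step 1. [6*(((x - 8) - 4) + 1) = -42] 6·(inner) — divide through by 6, so div: ((x - 8) - 4) + 1 = -7.
Step 2. [((x - 8) - 4) + 1 = -7] subtract 1: x sits inside (… + 1). So sub: (x - 8) - 4 = -8.
Step 3. [(x - 8) - 4 = -8] the outer -4 inverts by adding 4. So sub: x - 8 = -4.
Step 4. [x - 8 = -4] the outer -8 inverts by adding 8, so sub: x = 4.

Answer: x ∈ {4}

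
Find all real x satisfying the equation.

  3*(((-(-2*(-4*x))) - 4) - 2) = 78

Step 1. [3*(((-(-2*(-4*x))) - 4) - 2) = 78] divide by the outer 3 ⇒ div: ((-(-2*(-4*x))) - 4) - 2 = 26.
Step 2. [((-(-2*(-4*x))) - 4) - 2 = 26] peel the -2: add 2 from each side. So sub: (-(-2*(-4*x))) - 4 = 28.
Step 3. [(-(-2*(-4*x))) - 4 = 28] peel the -4: add 4 from each side. So sub: -(-2*(-4*x)) = 32.
Step 4. [-(-2*(-4*x)) = 32] LHS negated; negate both sides. So neg: -2*(-4*x) = -32.
Step 5. [-2*(-4*x) = -32] divide by the outer -2 ⇒ div: -4*x = 16.
Step 6. [-4*x = 16] leading coefficient -4: divide by -4. So div: x = -4.

Answer: x ∈ {-4}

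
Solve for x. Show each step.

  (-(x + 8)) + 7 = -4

Step 1. [(-(x + 8)) + 7 = -4] 7 comes off first (subtract 7). So sub: -(x + 8) = -11.
Step 2. [-(x + 8) = -11] leading − — multiply by −1, so neg: x + 8 = 11.
Step 3. [x + 8 = 11] the outer +8 inverts by subtracting 8 ⇒ sub: x = 3.

Answer: x ∈ {3}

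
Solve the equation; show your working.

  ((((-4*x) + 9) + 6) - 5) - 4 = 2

Step 1. [((((-4*x) + 9) + 6) - 5) - 4 = 2] peel the -4: add 4 from each side, so sub: (((-4*x) + 9) + 6) - 5 = 6.
Step 2. [(((-4*x) + 9) + 6) - 5 = 6] 5 comes off first (add 5) ⇒ sub: ((-4*x) + 9) + 6 = 11.
Step 3. [((-4*x) + 9) + 6 = 11] 6 comes off first (subtract 6). So sub: (-4*x) + 9 = 5.
Step 4. [(-4*x) + 9 = 5] +9 is outermost — subtract 9 both sides. So sub: -4*x = -4.
Step 5. [-4*x = -4] LHS = -4·(…); ÷-4 both sides, so div: x = 1.

Answer: x ∈ {1}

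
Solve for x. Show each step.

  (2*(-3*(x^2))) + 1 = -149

Step 1. [(2*(-3*(x^2))) + 1 = -149] 1 comes off first (subtract 1) ⇒ sub: 2*(-3*(x^2)) = -150.
Step 2. [2*(-3*(x^2)) = -150] leading coefficient 2: divide by 2. So div: -3*(x^2) = -75.
Step 3. [-3*(x^2) = -75] -3·(inner) — divide through by -3. So div: x^2 = 25.
Step 4. [x^2 = 25] √ both sides: 25 ≥ 0 gives two branches, so sqrt: x = 5 or -5.

Answer: x ∈ {-5, 5}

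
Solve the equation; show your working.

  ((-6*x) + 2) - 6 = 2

Step 1. [((-6*x) + 2) - 6 = 2] peel the -6: add 6 from each side. So sub: (-6*x) + 2 = 8.
Step 2. [(-6*x) + 2 = 8] subtract 2: x sits inside (… + 2), so sub: -6*x = 6.
Step 3. [-6*x = 6] leading coefficient -6: divide by -6 ⇒ div: x = -1.

Answer: x ∈ {-1}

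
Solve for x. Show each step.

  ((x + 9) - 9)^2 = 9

Step 1. [((x + 9) - 9)^2 = 9] 9 ≥ 0, LHS is (·)² — take ±√. So sqrt: (x + 9) - 9 = 3 or -3.
Step 2. [(x + 9) - 9 = 3 or -3] the outer -9 inverts by adding 9. So sub: x + 9 = 12 or 6.
Step 3. [x + 9 = 12 or 6] +9 is outermost — subtract 9 both sides. So sub: x = 3 or -3.

Answer: x ∈ {-3, 3}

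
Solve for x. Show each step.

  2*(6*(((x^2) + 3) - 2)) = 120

Step 1. [2*(6*(((x^2) + 3) - 2)) = 120] 2 out front; divide by 2, so div: 6*(((x^2) + 3) - 2) = 60.
Step 2. [6*(((x^2) + 3) - 2) = 60] leading coefficient 6: divide by 6. So div: ((x^2) + 3) - 2 = 10.
Step 3. [((x^2) + 3) - 2 = 10] the outer -2 inverts by adding 2. So sub: (x^2) + 3 = 12.
Step 4. [(x^2) + 3 = 12] +3 is outermost — subtract 3 both sides. So sub: x^2 = 9.
Step 5. [x^2 = 9] LHS squared, RHS 9 ≥ 0: apply √ (±), so sqrt: x = 3 or -3.

Answer: x ∈ {-3, 3}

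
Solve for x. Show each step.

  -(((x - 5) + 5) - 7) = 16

Step 1. [-(((x - 5) + 5) - 7) = 16] leading − — multiply by −1 ⇒ neg: ((x - 5) + 5) - 7 = -16.
Step 2. [((x - 5) + 5) - 7 = -16] peel the -7: add 7 from each side. So sub: (x - 5) + 5 = -9.
Step 3. [(x - 5) + 5 = -9] subtract 5: x sits inside (… + 5) ⇒ sub: x - 5 = -14.
Step 4. [x - 5 = -14] the outer -5 inverts by adding 5, so sub: x = -9.

Answer: x ∈ {-9}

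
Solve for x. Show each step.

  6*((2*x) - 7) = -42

Step 1. [6*((2*x) - 7) = -42] 6 out front; divide by 6, so div: (2*x) - 7 = -7.
Step 2. [(2*x) - 7 = -7] peel the -7: add 7 from each side. So sub: 2*x = 0.
Step 3. [2*x = 0] LHS = 2·(…); ÷2 both sides. So div: x = 0.

Answer: x ∈ {0}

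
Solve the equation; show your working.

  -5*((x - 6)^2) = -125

Step 1. [-5*((x - 6)^2) = -125] divide by the outer -5. So div: (x - 6)^2 = 25.
Step 2. [(x - 6)^2 = 25] 25 ≥ 0, LHS is (·)² — take ±√. So sqrt: x - 6 = 5 or -5.
Step 3. [x - 6 = 5 or -5] 6 comes off first (add 6). So sub: x = 11 or 1.

Answer: x ∈ {1, 11}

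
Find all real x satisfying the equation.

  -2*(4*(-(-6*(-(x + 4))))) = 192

Step 1. [-2*(4*(-(-6*(-(x + 4))))) = 192] divide by the outer -2 ⇒ div: 4*(-(-6*(-(x + 4)))) = -96.
Step 2. [4*(-(-6*(-(x + 4)))) = -96] divide by the outer 4. So div: -(-6*(-(x + 4))) = -24.
Step 3. [-(-6*(-(x + 4))) = -24] LHS negated; negate both sides, so neg: -6*(-(x + 4)) = 24.
Step 4. [-6*(-(x + 4)) = 24] divide by the outer -6 ⇒ div: -(x + 4) = -4.
Step 5. [-(x + 4) = -4] flip signs both sides. So neg: x + 4 = 4.
Step 6. [x + 4 = 4] 4 comes off first (subtract 4), so sub: x = 0.

Answer: x ∈ {0}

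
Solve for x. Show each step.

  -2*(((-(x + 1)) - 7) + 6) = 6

Step 1. [-2*(((-(x + 1)) - 7) + 6) = 6] -2·(inner) — divide through by -2 ⇒ div: ((-(x + 1)) - 7) + 6 = -3.
Step 2. [((-(x + 1)) - 7) + 6 = -3] peel the +6: subtract 6 from each side ⇒ sub: (-(x + 1)) - 7 = -9.
Step 3. [(-(x + 1)) - 7 = -9] -7 is outermost — add 7 both sides. So sub: -(x + 1) = -2.
Step 4. [-(x + 1) = -2] LHS negated; negate both sides. So neg: x + 1 = 2.
Step 5. [x + 1 = 2] subtract 1: x sits inside (… + 1), so sub: x = 1.

Answer: x ∈ {1}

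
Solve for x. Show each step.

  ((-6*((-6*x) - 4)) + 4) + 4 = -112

Step 1. [((-6*((-6*x) - 4)) + 4) + 4 = -112] 4 comes off first (subtract 4), so sub: (-6*((-6*x) - 4)) + 4 = -116.
Step 2. [(-6*((-6*x) - 4)) + 4 = -116] 4 comes off first (subtract 4), so sub: -6*((-6*x) - 4) = -120.
Step 3. [-6*((-6*x) - 4) = -120] leading coefficient -6: divide by -6, so div: (-6*x) - 4 = 20.
Step 4. [(-6*x) - 4 = 20] -4 is outermost — add 4 both sides ⇒ sub: -6*x = 24.
Step 5. [-6*x = 24] -6 out front; divide by -6 ⇒ div: x = -4.

Answer: x ∈ {-4}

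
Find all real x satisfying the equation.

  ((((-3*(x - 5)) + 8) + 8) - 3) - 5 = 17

Step 1. [((((-3*(x - 5)) + 8) + 8) - 3) - 5 = 17] the outer -5 inverts by adding 5. So sub: (((-3*(x - 5)) + 8) + 8) - 3 = 22.
Step 2. [(((-3*(x - 5)) + 8) + 8) - 3 = 22] -3 is outermost — add 3 both sides ⇒ sub: ((-3*(x - 5)) + 8) + 8 = 25.
Step 3. [((-3*(x - 5)) + 8) + 8 = 25] +8 is outermost — subtract 8 both sides. So sub: (-3*(x - 5)) + 8 = 17.
Step 4. [(-3*(x - 5)) + 8 = 17] 8 comes off first (subtract 8), so sub: -3*(x - 5) = 9.
Step 5. [-3*(x - 5) = 9] -3 out front; divide by -3. So div: x - 5 = -3.
Step 6. [x - 5 = -3] 5 comes off first (add 5) ⇒ sub: x = 2.

Answer: x ∈ {2}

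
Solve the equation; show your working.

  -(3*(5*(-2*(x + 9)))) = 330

Step 1. [-(3*(5*(-2*(x + 9)))) = 330] leading − — multiply by −1 ⇒ neg: 3*(5*(-2*(x + 9))) = -330.
Step 2. [3*(5*(-2*(x + 9))) = -330] LHS = 3·(…); ÷3 both sides, so div: 5*(-2*(x + 9)) = -110.
Step 3. [5*(-2*(x + 9)) = -110] divide by the outer 5. So div: -2*(x + 9) = -22.
Step 4. [-2*(x + 9) = -22] leading coefficient -2: divide by -2, so div: x + 9 = 11.
Step 5. [x + 9 = 11] peel the +9: subtract 9 from each side ⇒ sub: x = 2.

Answer: x ∈ {2}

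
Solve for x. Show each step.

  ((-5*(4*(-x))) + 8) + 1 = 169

Step 1. [((-5*(4*(-x))) + 8) + 1 = 169] the outer +1 inverts by subtracting 1 ⇒ sub: (-5*(4*(-x))) + 8 = 168.
Step 2. [(-5*(4*(-x))) + 8 = 168] subtract 8: x sits inside (… + 8) ⇒ sub: -5*(4*(-x)) = 160.
Step 3. [-5*(4*(-x)) = 160] -5 out front; divide by -5. So div: 4*(-x) = -32.
Step 4. [4*(-x) = -32] LHS = 4·(…); ÷4 both sides ⇒ div: -x = -8.
Step 5. [-x = -8] LHS negated; negate both sides. So neg: x = 8.

Answer: x ∈ {8}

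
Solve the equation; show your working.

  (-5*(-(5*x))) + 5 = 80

Step 1. [(-5*(-(5*x))) + 5 = 80] subtract 5: x sits inside (… + 5). So sub: -5*(-(5*x)) = 75.
Step 2. [-5*(-(5*x)) = 75] -5·(inner) — divide through by -5 ⇒ div: -(5*x) = -15.
Step 3. [-(5*x) = -15] flip signs both sides. So neg: 5*x = 15.
Step 4. [5*x = 15] 5 out front; divide by 5, so div: x = 3.

Answer: x ∈ {3}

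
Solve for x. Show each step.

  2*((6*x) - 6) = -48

Step 1. [2*((6*x) - 6) = -48] 2·(inner) — divide through by 2 ⇒ div: (6*x) - 6 = -24.
Step 2. [(6*x) - 6 = -24] -6 is outermost — add 6 both sides ⇒ sub: 6*x = -18.
Step 3. [6*x = -18] LHS = 6·(…); ÷6 both sides ⇒ div: x = -3.

Answer: x ∈ {-3}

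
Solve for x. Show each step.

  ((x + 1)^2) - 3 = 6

Step 1. [((x + 1)^2) - 3 = 6] the outer -3 inverts by adding 3 ⇒ sub: (x + 1)^2 = 9.
Step 2. [(x + 1)^2 = 9] √ both sides: 9 ≥ 0 gives two branches ⇒ sqrt: x + 1 = 3 or -3.
Step 3. [x + 1 = 3 or -3] 1 comes off first (subtract 1) ⇒ sub: x = 2 or -4.

Answer: x ∈ {-4, 2}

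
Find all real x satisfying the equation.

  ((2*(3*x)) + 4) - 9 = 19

Step 1. [((2*(3*x)) + 4) - 9 = 19] add 9: x sits inside (… - 9) ⇒ sub: (2*(3*x)) + 4 = 28.
Step 2. [(2*(3*x)) + 4 = 28] 2 divides every term; factor it out, so factor: (3*x) + 2 = 14.
Step 3. [(3*x) + 2 = 14] the outer +2 inverts by subtracting 2, so sub: 3*x = 12.
Step 4. [3*x = 12] 3 out front; divide by 3. So div: x = 4.

Answer: x ∈ {4}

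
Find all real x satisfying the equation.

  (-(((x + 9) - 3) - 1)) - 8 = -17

Step 1. [(-(((x + 9) - 3) - 1)) - 8 = -17] -8 is outermost — add 8 both sides. So sub: -(((x + 9) - 3) - 1) = -9.
Step 2. [-(((x + 9) - 3) - 1) = -9] flip signs both sides. So neg: ((x + 9) - 3) - 1 = 9.
Step 3. [((x + 9) - 3) - 1 = 9] the outer -1 inverts by adding 1. So sub: (x + 9) - 3 = 10.
Step 4. [(x + 9) - 3 = 10] add 3: x sits inside (… - 3), so sub: x + 9 = 13.
Step 5. [x + 9 = 13] peel the +9: subtract 9 from each side. So sub: x = 4.

Answer: x ∈ {4}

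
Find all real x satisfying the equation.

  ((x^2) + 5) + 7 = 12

Step 1. [((x^2) + 5) + 7 = 12] peel the +7: subtract 7 from each side ⇒ sub: (x^2) + 5 = 5.
Step 2. [(x^2) + 5 = 5] subtract 5: x sits inside (… + 5), so sub: x^2 = 0.
Step 3. [x^2 = 0] LHS squared, RHS 0 ≥ 0: apply √ (±) ⇒ sqrt: x = 0.

Answer: x ∈ {0}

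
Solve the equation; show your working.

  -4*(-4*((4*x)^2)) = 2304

Step 1. [-4*(-4*((4*x)^2)) = 2304] leading coefficient -4: divide by -4. So div: -4*((4*x)^2) = -576.
Step 2. [-4*((4*x)^2) = -576] leading coefficient -4: divide by -4 ⇒ div: (4*x)^2 = 144.
Step 3. [(4*x)^2 = 144] √ both sides: 144 ≥ 0 gives two branches. So sqrt: 4*x = 12 or -12.
Step 4. [4*x = 12 or -12] divide by the outer 4, so div: x = 3 or -3.

Answer: x ∈ {-3, 3}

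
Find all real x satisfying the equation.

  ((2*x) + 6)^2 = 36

Step 1. [((2*x) + 6)^2 = 36] √ both sides: 36 ≥ 0 gives two branches ⇒ sqrt: (2*x) + 6 = 6 or -6.
Step 2. [(2*x) + 6 = 6 or -6] the outer +6 inverts by subtracting 6. So sub: 2*x = 0 or -12.
Step 3. [2*x = 0 or -12] 2 out front; divide by 2 ⇒ div: x = 0 or -6.

Answer: x ∈ {-6, 0}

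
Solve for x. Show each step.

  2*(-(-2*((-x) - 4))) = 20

Step 1. [2*(-(-2*((-x) - 4))) = 20] divide by the outer 2 ⇒ div: -(-2*((-x) - 4)) = 10.
Step 2. [-(-2*((-x) - 4)) = 10] LHS negated; negate both sides. So neg: -2*((-x) - 4) = -10.
Step 3. [-2*((-x) - 4) = -10] -2·(inner) — divide through by -2, so div: (-x) - 4 = 5.
Step 4. [(-x) - 4 = 5] 4 comes off first (add 4), so sub: -x = 9.
Step 5. [-x = 9] leading − — multiply by −1, so neg: x = -9.

Answer: x ∈ {-9}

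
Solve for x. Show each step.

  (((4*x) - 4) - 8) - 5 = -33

Step 1. [(((4*x) - 4) - 8) - 5 = -33] -5 is outermost — add 5 both sides, so sub: ((4*x) - 4) - 8 = -28.
Step 2. [((4*x) - 4) - 8 = -28] 8 comes off first (add 8). So sub: (4*x) - 4 = -20.
Step 3. [(4*x) - 4 = -20] 4 divides every term; factor it out ⇒ factor: x - 1 = -5.
Step 4. [x - 1 = -5] 1 comes off first (add 1). So sub: x = -4.

Answer: x ∈ {-4}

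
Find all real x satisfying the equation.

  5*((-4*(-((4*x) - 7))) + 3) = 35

Step 1. [5*((-4*(-((4*x) - 7))) + 3) = 35] 5 out front; divide by 5 ⇒ div: (-4*(-((4*x) - 7))) + 3 = 7.
Step 2. [(-4*(-((4*x) - 7))) + 3 = 7] +3 is outermost — subtract 3 both sides ⇒ sub: -4*(-((4*x) - 7)) = 4.
Step 3. [-4*(-((4*x) - 7)) = 4] LHS = -4·(…); ÷-4 both sides ⇒ div: -((4*x) - 7) = -1.
Step 4. [-((4*x) - 7) = -1] LHS negated; negate both sides ⇒ neg: (4*x) - 7 = 1.
Step 5. [(4*x) - 7 = 1] add 7: x sits inside (… - 7). So sub: 4*x = 8.
Step 6. [4*x = 8] leading coefficient 4: divide by 4. So div: x = 2.

Answer: x ∈ {2}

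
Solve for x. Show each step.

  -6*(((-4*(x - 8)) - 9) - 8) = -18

Step 1. [-6*(((-4*(x - 8)) - 9) - 8) = -18] leading coefficient -6: divide by -6 ⇒ div: ((-4*(x - 8)) - 9) - 8 = 3.
Step 2. [((-4*(x - 8)) - 9) - 8 = 3] the outer -8 inverts by adding 8. So sub: (-4*(x - 8)) - 9 = 11.
Step 3. [(-4*(x - 8)) - 9 = 11] 9 comes off first (add 9) ⇒ sub: -4*(x - 8) = 20.
Step 4. [-4*(x - 8) = 20] -4·(inner) — divide through by -4. So div: x - 8 = -5.
Step 5. [x - 8 = -5] 8 comes off first (add 8). So sub: x = 3.

Answer: x ∈ {3}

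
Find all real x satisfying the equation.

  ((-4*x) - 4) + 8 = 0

Step 1. [((-4*x) - 4) + 8 = 0] the outer +8 inverts by subtracting 8, so sub: (-4*x) - 4 = -8.
Step 2. [(-4*x) - 4 = -8] -4 | LHS and -4 | -8: pull -4 out. So factor: x + 1 = 2.
Step 3. [x + 1 = 2] subtract 1: x sits inside (… + 1), so sub: x = 1.

Answer: x ∈ {1}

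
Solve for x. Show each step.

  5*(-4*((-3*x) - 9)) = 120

Step 1. [5*(-4*((-3*x) - 9)) = 120] leading coefficient 5: divide by 5, so div: -4*((-3*x) - 9) = 24.
Step 2. [-4*((-3*x) - 9) = 24] -4 out front; divide by -4 ⇒ div: (-3*x) - 9 = -6.
Step 3. [(-3*x) - 9 = -6] add 9: x sits inside (… - 9). So sub: -3*x = 3.
Step 4. [-3*x = 3] -3 out front; divide by -3, so div: x = -1.

Answer: x ∈ {-1}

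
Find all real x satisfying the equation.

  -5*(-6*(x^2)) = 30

Step 1. [-5*(-6*(x^2)) = 30] -5·(inner) — divide through by -5. So div: -6*(x^2) = -6.
Step 2. [-6*(x^2) = -6] -6·(inner) — divide through by -6, so div: x^2 = 1.
Step 3. [x^2 = 1] √ both sides: 1 ≥ 0 gives two branches, so sqrt: x = 1 or -1.

Answer: x ∈ {-1, 1}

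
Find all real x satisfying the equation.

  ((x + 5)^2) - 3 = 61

Step 1. [((x + 5)^2) - 3 = 61] the outer -3 inverts by adding 3, so sub: (x + 5)^2 = 64.
Step 2. [(x + 5)^2 = 64] LHS squared, RHS 64 ≥ 0: apply √ (±), so sqrt: x + 5 = 8 or -8.
Step 3. [x + 5 = 8 or -8] subtract 5: x sits inside (… + 5). So sub: x = 3 or -13.

Answer: x ∈ {-13, 3}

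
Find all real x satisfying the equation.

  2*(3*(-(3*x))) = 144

Step 1. [2*(3*(-(3*x))) = 144] leading coefficient 2: divide by 2, so div: 3*(-(3*x)) = 72.
Step 2. [3*(-(3*x)) = 72] LHS = 3·(…); ÷3 both sides, so div: -(3*x) = 24.
Step 3. [-(3*x) = 24] LHS negated; negate both sides ⇒ neg: 3*x = -24.
Step 4. [3*x = -24] divide by the outer 3 ⇒ div: x = -8.

Answer: x ∈ {-8}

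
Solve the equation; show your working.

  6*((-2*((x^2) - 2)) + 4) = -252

Step 1. [6*((-2*((x^2) - 2)) + 4) = -252] 6·(inner) — divide through by 6 ⇒ div: (-2*((x^2) - 2)) + 4 = -42.
Step 2. [(-2*((x^2) - 2)) + 4 = -42] -2 | LHS and -2 | -42: pull -2 out, so factor: ((x^2) - 2) - 2 = 21.
Step 3. [((x^2) - 2) - 2 = 21] the outer -2 inverts by adding 2 ⇒ sub: (x^2) - 2 = 23.
Step 4. [(x^2) - 2 = 23] -2 is outermost — add 2 both sides. So sub: x^2 = 25.
Step 5. [x^2 = 25] √ both sides: 25 ≥ 0 gives two branches. So sqrt: x = 5 or -5.

Answer: x ∈ {-5, 5}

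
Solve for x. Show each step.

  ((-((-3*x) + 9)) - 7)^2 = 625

Step 1. [((-((-3*x) + 9)) - 7)^2 = 625] √ both sides: 625 ≥ 0 gives two branches. So sqrt: (-((-3*x) + 9)) - 7 = 25 or -25.
Step 2. [(-((-3*x) + 9)) - 7 = 25 or -25] peel the -7: add 7 from each side, so sub: -((-3*x) + 9) = 32 or -18.
Step 3. [-((-3*x) + 9) = 32 or -18] leading − — multiply by −1 ⇒ neg: (-3*x) + 9 = -32 or 18.
Step 4. [(-3*x) + 9 = -32 or 18] 9 comes off first (subtract 9) ⇒ sub: -3*x = -41 or 9.
Step 5. [-3*x = -41 or 9] divide by the outer -3 ⇒ div: x = 41/3 or -3.

Answer: x ∈ {-3, 41/3}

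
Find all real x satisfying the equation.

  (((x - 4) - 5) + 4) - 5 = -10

Step 1. [(((x - 4) - 5) + 4) - 5 = -10] peel the -5: add 5 from each side, so sub: ((x - 4) - 5) + 4 = -5.
Step 2. [((x - 4) - 5) + 4 = -5] the outer +4 inverts by subtracting 4, so sub: (x - 4) - 5 = -9.
Step 3. [(x - 4) - 5 = -9] the outer -5 inverts by adding 5. So sub: x - 4 = -4.
Step 4. [x - 4 = -4] -4 is outermost — add 4 both sides. So sub: x = 0.

Answer: x ∈ {0}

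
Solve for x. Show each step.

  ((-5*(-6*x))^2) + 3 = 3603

Step 1. [((-5*(-6*x))^2) + 3 = 3603] subtract 3: x sits inside (… + 3). So sub: (-5*(-6*x))^2 = 3600.
Step 2. [(-5*(-6*x))^2 = 3600] LHS squared, RHS 3600 ≥ 0: apply √ (±), so sqrt: -5*(-6*x) = 60 or -60.
Step 3. [-5*(-6*x) = 60 or -60] LHS = -5·(…); ÷-5 both sides. So div: -6*x = -12 or 12.
Step 4. [-6*x = -12 or 12] -6 out front; divide by -6, so div: x = 2 or -2.

Answer: x ∈ {-2, 2}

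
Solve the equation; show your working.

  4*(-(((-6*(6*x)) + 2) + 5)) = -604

Step 1. [4*(-(((-6*(6*x)) + 2) + 5)) = -604] leading coefficient 4: divide by 4 ⇒ div: -(((-6*(6*x)) + 2) + 5) = -151.
Step 2. [-(((-6*(6*x)) + 2) + 5) = -151] flip signs both sides, so neg: ((-6*(6*x)) + 2) + 5 = 151.
Step 3. [((-6*(6*x)) + 2) + 5 = 151] peel the +5: subtract 5 from each side ⇒ sub: (-6*(6*x)) + 2 = 146.
Step 4. [(-6*(6*x)) + 2 = 146] +2 is outermost — subtract 2 both sides ⇒ sub: -6*(6*x) = 144.
Step 5. [-6*(6*x) = 144] divide by the outer -6, so div: 6*x = -24.
Step 6. [6*x = -24] divide by the outer 6. So div: x = -4.

Answer: x ∈ {-4}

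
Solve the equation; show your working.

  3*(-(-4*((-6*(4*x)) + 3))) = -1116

Step 1. [3*(-(-4*((-6*(4*x)) + 3))) = -1116] leading coefficient 3: divide by 3. So div: -(-4*((-6*(4*x)) + 3)) = -372.
Step 2. [-(-4*((-6*(4*x)) + 3)) = -372] LHS negated; negate both sides, so neg: -4*((-6*(4*x)) + 3) = 372.
Step 3. [-4*((-6*(4*x)) + 3) = 372] -4 out front; divide by -4 ⇒ div: (-6*(4*x)) + 3 = -93.
Step 4. [(-6*(4*x)) + 3 = -93] subtract 3: x sits inside (… + 3). So sub: -6*(4*x) = -96.
Step 5. [-6*(4*x) = -96] LHS = -6·(…); ÷-6 both sides ⇒ div: 4*x = 16.
Step 6. [4*x = 16] LHS = 4·(…); ÷4 both sides, so div: x = 4.

Answer: x ∈ {4}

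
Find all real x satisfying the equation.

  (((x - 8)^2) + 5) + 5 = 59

Step 1. [(((x - 8)^2) + 5) + 5 = 59] subtract 5: x sits inside (… + 5), so sub: ((x - 8)^2) + 5 = 54.
Step 2. [((x - 8)^2) + 5 = 54] +5 is outermost — subtract 5 both sides ⇒ sub: (x - 8)^2 = 49.
Step 3. [(x - 8)^2 = 49] LHS squared, RHS 49 ≥ 0: apply √ (±) ⇒ sqrt: x - 8 = 7 or -7.
Step 4. [x - 8 = 7 or -7] the outer -8 inverts by adding 8 ⇒ sub: x = 15 or 1.

Answer: x ∈ {1, 15}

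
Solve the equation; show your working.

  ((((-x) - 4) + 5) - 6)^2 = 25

Step 1. [((((-x) - 4) + 5) - 6)^2 = 25] 25 ≥ 0, LHS is (·)² — take ±√. So sqrt: (((-x) - 4) + 5) - 6 = 5 or -5.
Step 2. [(((-x) - 4) + 5) - 6 = 5 or -5] -6 is outermost — add 6 both sides. So sub: ((-x) - 4) + 5 = 11 or 1.
Step 3. [((-x) - 4) + 5 = 11 or 1] subtract 5: x sits inside (… + 5). So sub: (-x) - 4 = 6 or -4.
Step 4. [(-x) - 4 = 6 or -4] -4 is outermost — add 4 both sides ⇒ sub: -x = 10 or 0.
Step 5. [-x = 10 or 0] LHS negated; negate both sides, so neg: x = -10 or 0.

Answer: x ∈ {-10, 0}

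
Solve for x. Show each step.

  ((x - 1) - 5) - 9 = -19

Step 1. [((x - 1) - 5) - 9 = -19] -9 is outermost — add 9 both sides ⇒ sub: (x - 1) - 5 = -10.
Step 2. [(x - 1) - 5 = -10] the outer -5 inverts by adding 5, so sub: x - 1 = -5.
Step 3. [x - 1 = -5] 1 comes off first (add 1). So sub: x = -4.

Answer: x ∈ {-4}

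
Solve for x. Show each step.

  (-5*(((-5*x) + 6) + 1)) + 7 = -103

Step 1. [(-5*(((-5*x) + 6) + 1)) + 7 = -103] 7 comes off first (subtract 7). So sub: -5*(((-5*x) + 6) + 1) = -110.
Step 2. [-5*(((-5*x) + 6) + 1) = -110] divide by the outer -5, so div: ((-5*x) + 6) + 1 = 22.
Step 3. [((-5*x) + 6) + 1 = 22] +1 is outermost — subtract 1 both sides, so sub: (-5*x) + 6 = 21.
Step 4. [(-5*x) + 6 = 21] the outer +6 inverts by subtracting 6, so sub: -5*x = 15.
Step 5. [-5*x = 15] leading coefficient -5: divide by -5. So div: x = -3.

Answer: x ∈ {-3}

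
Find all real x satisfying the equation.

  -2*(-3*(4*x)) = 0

Step 1. [-2*(-3*(4*x)) = 0] divide by the outer -2 ⇒ div: -3*(4*x) = 0.
Step 2. [-3*(4*x) = 0] -3 out front; divide by -3. So div: 4*x = 0.
Step 3. [4*x = 0] 4 out front; divide by 4 ⇒ div: x = 0.

Answer: x ∈ {0}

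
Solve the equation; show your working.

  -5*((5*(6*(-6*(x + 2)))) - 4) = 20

Step 1. [-5*((5*(6*(-6*(x + 2)))) - 4) = 20] -5 out front; divide by -5, so div: (5*(6*(-6*(x + 2)))) - 4 = -4.
Step 2. [(5*(6*(-6*(x + 2)))) - 4 = -4] 4 comes off first (add 4), so sub: 5*(6*(-6*(x + 2))) = 0.
Step 3. [5*(6*(-6*(x + 2))) = 0] 5·(inner) — divide through by 5, so div: 6*(-6*(x + 2)) = 0.
Step 4. [6*(-6*(x + 2)) = 0] divide by the outer 6, so div: -6*(x + 2) = 0.
Step 5. [-6*(x + 2) = 0] -6·(inner) — divide through by -6. So div: x + 2 = 0.
Step 6. [x + 2 = 0] 2 comes off first (subtract 2). So sub: x = -2.

Answer: x ∈ {-2}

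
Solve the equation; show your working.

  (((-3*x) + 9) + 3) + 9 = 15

Step 1. [(((-3*x) + 9) + 3) + 9 = 15] subtract 9: x sits inside (… + 9) ⇒ sub: ((-3*x) + 9) + 3 = 6.
Step 2. [((-3*x) + 9) + 3 = 6] peel the +3: subtract 3 from each side. So sub: (-3*x) + 9 = 3.
Step 3. [(-3*x) + 9 = 3] subtract 9: x sits inside (… + 9) ⇒ sub: -3*x = -6.
Step 4. [-3*x = -6] -3·(inner) — divide through by -3. So div: x = 2.

Answer: x ∈ {2}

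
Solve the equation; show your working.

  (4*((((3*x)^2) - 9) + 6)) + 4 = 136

Step 1. [(4*((((3*x)^2) - 9) + 6)) + 4 = 136] common factor 4 (LHS and 136) — divide through. So factor: ((((3*x)^2) - 9) + 6) + 1 = 34.
Step 2. [((((3*x)^2) - 9) + 6) + 1 = 34] subtract 1: x sits inside (… + 1), so sub: (((3*x)^2) - 9) + 6 = 33.
Step 3. [(((3*x)^2) - 9) + 6 = 33] subtract 6: x sits inside (… + 6) ⇒ sub: ((3*x)^2) - 9 = 27.
Step 4. [((3*x)^2) - 9 = 27] -9 is outermost — add 9 both sides, so sub: (3*x)^2 = 36.
Step 5. [(3*x)^2 = 36] LHS squared, RHS 36 ≥ 0: apply √ (±) ⇒ sqrt: 3*x = 6 or -6.
Step 6. [3*x = 6 or -6] 3 out front; divide by 3 ⇒ div: x = 2 or -2.

Answer: x ∈ {-2, 2}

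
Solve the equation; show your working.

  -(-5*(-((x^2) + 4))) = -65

Step 1. [-(-5*(-((x^2) + 4))) = -65] flip signs both sides. So neg: -5*(-((x^2) + 4)) = 65.
Step 2. [-5*(-((x^2) + 4)) = 65] -5 out front; divide by -5. So div: -((x^2) + 4) = -13.
Step 3. [-((x^2) + 4) = -13] LHS negated; negate both sides, so neg: (x^2) + 4 = 13.
Step 4. [(x^2) + 4 = 13] the outer +4 inverts by subtracting 4. So sub: x^2 = 9.
Step 5. [x^2 = 9] LHS squared, RHS 9 ≥ 0: apply √ (±). So sqrt: x = 3 or -3.

Answer: x ∈ {-3, 3}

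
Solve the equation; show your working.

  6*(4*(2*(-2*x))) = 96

Step 1. [6*(4*(2*(-2*x))) = 96] divide by the outer 6, so div: 4*(2*(-2*x)) = 16.
Step 2. [4*(2*(-2*x)) = 16] leading coefficient 4: divide by 4 ⇒ div: 2*(-2*x) = 4.
Step 3. [2*(-2*x) = 4] 2·(inner) — divide through by 2. So div: -2*x = 2.
Step 4. [-2*x = 2] -2·(inner) — divide through by -2 ⇒ div: x = -1.

Answer: x ∈ {-1}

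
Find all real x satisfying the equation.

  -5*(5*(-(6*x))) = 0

Step 1. [-5*(5*(-(6*x))) = 0] divide by the outer -5. So div: 5*(-(6*x)) = 0.
Step 2. [5*(-(6*x)) = 0] leading coefficient 5: divide by 5. So div: -(6*x) = 0.
Step 3. [-(6*x) = 0] flip signs both sides ⇒ neg: 6*x = 0.
Step 4. [6*x = 0] divide by the outer 6 ⇒ div: x = 0.

Answer: x ∈ {0}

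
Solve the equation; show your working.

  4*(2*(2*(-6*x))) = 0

Step 1. [4*(2*(2*(-6*x))) = 0] leading coefficient 4: divide by 4, so div: 2*(2*(-6*x)) = 0.
Step 2. [2*(2*(-6*x)) = 0] 2·(inner) — divide through by 2. So div: 2*(-6*x) = 0.
Step 3. [2*(-6*x) = 0] 2·(inner) — divide through by 2 ⇒ div: -6*x = 0.
Step 4. [-6*x = 0] divide by the outer -6. So div: x = 0.

Answer: x ∈ {0}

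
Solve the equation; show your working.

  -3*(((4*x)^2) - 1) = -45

Step 1. [-3*(((4*x)^2) - 1) = -45] LHS = -3·(…); ÷-3 both sides, so div: ((4*x)^2) - 1 = 15.
Step 2. [((4*x)^2) - 1 = 15] the outer -1 inverts by adding 1 ⇒ sub: (4*x)^2 = 16.
Step 3. [(4*x)^2 = 16] 16 ≥ 0, LHS is (·)² — take ±√. So sqrt: 4*x = 4 or -4.
Step 4. [4*x = 4 or -4] 4·(inner) — divide through by 4. So div: x = 1 or -1.

Answer: x ∈ {-1, 1}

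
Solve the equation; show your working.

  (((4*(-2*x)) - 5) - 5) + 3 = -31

Step 1. [(((4*(-2*x)) - 5) - 5) + 3 = -31] the outer +3 inverts by subtracting 3, so sub: ((4*(-2*x)) - 5) - 5 = -34.
Step 2. [((4*(-2*x)) - 5) - 5 = -34] 5 comes off first (add 5) ⇒ sub: (4*(-2*x)) - 5 = -29.
Step 3. [(4*(-2*x)) - 5 = -29] add 5: x sits inside (… - 5), so sub: 4*(-2*x) = -24.
Step 4. [4*(-2*x) = -24] LHS = 4·(…); ÷4 both sides ⇒ div: -2*x = -6.
Step 5. [-2*x = -6] -2 out front; divide by -2 ⇒ div: x = 3.

Answer: x ∈ {3}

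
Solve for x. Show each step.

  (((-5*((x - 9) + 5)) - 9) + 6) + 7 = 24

Step 1. [(((-5*((x - 9) + 5)) - 9) + 6) + 7 = 24] 7 comes off first (subtract 7), so sub: ((-5*((x - 9) + 5)) - 9) + 6 = 17.
Step 2. [((-5*((x - 9) + 5)) - 9) + 6 = 17] peel the +6: subtract 6 from each side ⇒ sub: (-5*((x - 9) + 5)) - 9 = 11.
Step 3. [(-5*((x - 9) + 5)) - 9 = 11] peel the -9: add 9 from each side. So sub: -5*((x - 9) + 5) = 20.
Step 4. [-5*((x - 9) + 5) = 20] LHS = -5·(…); ÷-5 both sides ⇒ div: (x - 9) + 5 = -4.
Step 5. [(x - 9) + 5 = -4] subtract 5: x sits inside (… + 5) ⇒ sub: x - 9 = -9.
Step 6. [x - 9 = -9] the outer -9 inverts by adding 9 ⇒ sub: x = 0.

Answer: x ∈ {0}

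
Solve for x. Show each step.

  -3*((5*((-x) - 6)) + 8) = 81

Step 1. [-3*((5*((-x) - 6)) + 8) = 81] -3 out front; divide by -3 ⇒ div: (5*((-x) - 6)) + 8 = -27.
Step 2. [(5*((-x) - 6)) + 8 = -27] the outer +8 inverts by subtracting 8, so sub: 5*((-x) - 6) = -35.
Step 3. [5*((-x) - 6) = -35] leading coefficient 5: divide by 5. So div: (-x) - 6 = -7.
Step 4. [(-x) - 6 = -7] 6 comes off first (add 6), so sub: -x = -1.
Step 5. [-x = -1] flip signs both sides, so neg: x = 1.

Answer: x ∈ {1}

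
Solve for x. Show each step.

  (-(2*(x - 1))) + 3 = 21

Step 1. [(-(2*(x - 1))) + 3 = 21] +3 is outermost — subtract 3 both sides ⇒ sub: -(2*(x - 1)) = 18.
Step 2. [-(2*(x - 1)) = 18] leading − — multiply by −1 ⇒ neg: 2*(x - 1) = -18.
Step 3. [2*(x - 1) = -18] LHS = 2·(…); ÷2 both sides, so div: x - 1 = -9.
Step 4. [x - 1 = -9] peel the -1: add 1 from each side. So sub: x = -8.

Answer: x ∈ {-8}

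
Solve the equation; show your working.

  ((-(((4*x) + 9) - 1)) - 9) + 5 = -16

Step 1. [((-(((4*x) + 9) - 1)) - 9) + 5 = -16] subtract 5: x sits inside (… + 5), so sub: (-(((4*x) + 9) - 1)) - 9 = -21.
Step 2. [(-(((4*x) + 9) - 1)) - 9 = -21] 9 comes off first (add 9), so sub: -(((4*x) + 9) - 1) = -12.
Step 3. [-(((4*x) + 9) - 1) = -12] LHS negated; negate both sides, so neg: ((4*x) + 9) - 1 = 12.
Step 4. [((4*x) + 9) - 1 = 12] peel the -1: add 1 from each side, so sub: (4*x) + 9 = 13.
Step 5. [(4*x) + 9 = 13] +9 is outermost — subtract 9 both sides. So sub: 4*x = 4.
Step 6. [4*x = 4] divide by the outer 4 ⇒ div: x = 1.

Answer: x ∈ {1}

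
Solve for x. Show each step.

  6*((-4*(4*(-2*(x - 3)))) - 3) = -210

Step 1. [6*((-4*(4*(-2*(x - 3)))) - 3) = -210] LHS = 6·(…); ÷6 both sides. So div: (-4*(4*(-2*(x - 3)))) - 3 = -35.
Step 2. [(-4*(4*(-2*(x - 3)))) - 3 = -35] peel the -3: add 3 from each side ⇒ sub: -4*(4*(-2*(x - 3))) = -32.
Step 3. [-4*(4*(-2*(x - 3))) = -32] divide by the outer -4 ⇒ div: 4*(-2*(x - 3)) = 8.
Step 4. [4*(-2*(x - 3)) = 8] 4 out front; divide by 4, so div: -2*(x - 3) = 2.
Step 5. [-2*(x - 3) = 2] divide by the outer -2, so div: x - 3 = -1.
Step 6. [x - 3 = -1] -3 is outermost — add 3 both sides. So sub: x = 2.

Answer: x ∈ {2}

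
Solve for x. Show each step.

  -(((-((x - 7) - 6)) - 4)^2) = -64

Step 1. [-(((-((x - 7) - 6)) - 4)^2) = -64] leading − — multiply by −1 ⇒ neg: ((-((x - 7) - 6)) - 4)^2 = 64.
Step 2. [((-((x - 7) - 6)) - 4)^2 = 64] 64 ≥ 0, LHS is (·)² — take ±√, so sqrt: (-((x - 7) - 6)) - 4 = 8 or -8.
Step 3. [(-((x - 7) - 6)) - 4 = 8 or -8] -4 is outermost — add 4 both sides ⇒ sub: -((x - 7) - 6) = 12 or -4.
Step 4. [-((x - 7) - 6) = 12 or -4] flip signs both sides ⇒ neg: (x - 7) - 6 = -12 or 4.
Step 5. [(x - 7) - 6 = -12 or 4] -6 is outermost — add 6 both sides, so sub: x - 7 = -6 or 10.
Step 6. [x - 7 = -6 or 10] 7 comes off first (add 7), so sub: x = 1 or 17.

Answer: x ∈ {1, 17}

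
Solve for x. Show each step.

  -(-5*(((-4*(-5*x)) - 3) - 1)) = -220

Step 1. [-(-5*(((-4*(-5*x)) - 3) - 1)) = -220] flip signs both sides. So neg: -5*(((-4*(-5*x)) - 3) - 1) = 220.
Step 2. [-5*(((-4*(-5*x)) - 3) - 1) = 220] leading coefficient -5: divide by -5, so div: ((-4*(-5*x)) - 3) - 1 = -44.
Step 3. [((-4*(-5*x)) - 3) - 1 = -44] -1 is outermost — add 1 both sides. So sub: (-4*(-5*x)) - 3 = -43.
Step 4. [(-4*(-5*x)) - 3 = -43] add 3: x sits inside (… - 3), so sub: -4*(-5*x) = -40.
Step 5. [-4*(-5*x) = -40] -4 out front; divide by -4, so div: -5*x = 10.
Step 6. [-5*x = 10] -5 out front; divide by -5. So div: x = -2.

Answer: x ∈ {-2}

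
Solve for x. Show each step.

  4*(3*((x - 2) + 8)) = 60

Step 1. [4*(3*((x - 2) + 8)) = 60] 4 out front; divide by 4 ⇒ div: 3*((x - 2) + 8) = 15.
Step 2. [3*((x - 2) + 8) = 15] LHS = 3·(…); ÷3 both sides, so div: (x - 2) + 8 = 5.
Step 3. [(x - 2) + 8 = 5] the outer +8 inverts by subtracting 8. So sub: x - 2 = -3.
Step 4. [x - 2 = -3] the outer -2 inverts by adding 2. So sub: x = -1.

Answer: x ∈ {-1}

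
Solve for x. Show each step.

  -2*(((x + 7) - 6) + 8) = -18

Step 1. [-2*(((x + 7) - 6) + 8) = -18] LHS = -2·(…); ÷-2 both sides ⇒ div: ((x + 7) - 6) + 8 = 9.
Step 2. [((x + 7) - 6) + 8 = 9] subtract 8: x sits inside (… + 8), so sub: (x + 7) - 6 = 1.
Step 3. [(x + 7) - 6 = 1] add 6: x sits inside (… - 6). So sub: x + 7 = 7.
Step 4. [x + 7 = 7] the outer +7 inverts by subtracting 7 ⇒ sub: x = 0.

Answer: x ∈ {0}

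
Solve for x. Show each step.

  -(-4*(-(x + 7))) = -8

Step 1. [-(-4*(-(x + 7))) = -8] flip signs both sides ⇒ neg: -4*(-(x + 7)) = 8.
Step 2. [-4*(-(x + 7)) = 8] LHS = -4·(…); ÷-4 both sides ⇒ div: -(x + 7) = -2.
Step 3. [-(x + 7) = -2] LHS negated; negate both sides ⇒ neg: x + 7 = 2.
Step 4. [x + 7 = 2] 7 comes off first (subtract 7) ⇒ sub: x = -5.

Answer: x ∈ {-5}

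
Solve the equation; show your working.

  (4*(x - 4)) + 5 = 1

Step 1. [(4*(x - 4)) + 5 = 1] subtract 5: x sits inside (… + 5) ⇒ sub: 4*(x - 4) = -4.
Step 2. [4*(x - 4) = -4] leading coefficient 4: divide by 4. So div: x - 4 = -1.
Step 3. [x - 4 = -1] peel the -4: add 4 from each side, so sub: x = 3.

Answer: x ∈ {3}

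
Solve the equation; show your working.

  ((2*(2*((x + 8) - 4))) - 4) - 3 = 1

Step 1. [((2*(2*((x + 8) - 4))) - 4) - 3 = 1] the outer -3 inverts by adding 3 ⇒ sub: (2*(2*((x + 8) - 4))) - 4 = 4.
Step 2. [(2*(2*((x + 8) - 4))) - 4 = 4] peel the -4: add 4 from each side. So sub: 2*(2*((x + 8) - 4)) = 8.
Step 3. [2*(2*((x + 8) - 4)) = 8] leading coefficient 2: divide by 2, so div: 2*((x + 8) - 4) = 4.
Step 4. [2*((x + 8) - 4) = 4] LHS = 2·(…); ÷2 both sides. So div: (x + 8) - 4 = 2.
Step 5. [(x + 8) - 4 = 2] the outer -4 inverts by adding 4, so sub: x + 8 = 6.
Step 6. [x + 8 = 6] peel the +8: subtract 8 from each side, so sub: x = -2.

Answer: x ∈ {-2}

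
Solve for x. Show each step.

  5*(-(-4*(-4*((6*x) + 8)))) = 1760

Step 1. [5*(-(-4*(-4*((6*x) + 8)))) = 1760] 5·(inner) — divide through by 5. So div: -(-4*(-4*((6*x) + 8))) = 352.
Step 2. [-(-4*(-4*((6*x) + 8))) = 352] flip signs both sides ⇒ neg: -4*(-4*((6*x) + 8)) = -352.
Step 3. [-4*(-4*((6*x) + 8)) = -352] -4·(inner) — divide through by -4 ⇒ div: -4*((6*x) + 8) = 88.
Step 4. [-4*((6*x) + 8) = 88] leading coefficient -4: divide by -4 ⇒ div: (6*x) + 8 = -22.
Step 5. [(6*x) + 8 = -22] 8 comes off first (subtract 8), so sub: 6*x = -30.
Step 6. [6*x = -30] 6·(inner) — divide through by 6 ⇒ div: x = -5.

Answer: x ∈ {-5}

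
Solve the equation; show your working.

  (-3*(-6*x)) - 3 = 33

Step 1. [(-3*(-6*x)) - 3 = 33] peel the -3: add 3 from each side, so sub: -3*(-6*x) = 36.
Step 2. [-3*(-6*x) = 36] -3 out front; divide by -3. So div: -6*x = -12.
Step 3. [-6*x = -12] leading coefficient -6: divide by -6 ⇒ div: x = 2.

Answer: x ∈ {2}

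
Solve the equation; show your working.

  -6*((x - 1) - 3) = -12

Step 1. [-6*((x - 1) - 3) = -12] divide by the outer -6 ⇒ div: (x - 1) - 3 = 2.
Step 2. [(x - 1) - 3 = 2] -3 is outermost — add 3 both sides ⇒ sub: x - 1 = 5.
Step 3. [x - 1 = 5] peel the -1: add 1 from each side. So sub: x = 6.

Answer: x ∈ {6}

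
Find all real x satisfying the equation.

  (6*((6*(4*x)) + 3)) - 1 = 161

Step 1. [(6*((6*(4*x)) + 3)) - 1 = 161] the outer -1 inverts by adding 1 ⇒ sub: 6*((6*(4*x)) + 3) = 162.
Step 2. [6*((6*(4*x)) + 3) = 162] 6·(inner) — divide through by 6. So div: (6*(4*x)) + 3 = 27.
Step 3. [(6*(4*x)) + 3 = 27] 3 comes off first (subtract 3) ⇒ sub: 6*(4*x) = 24.
Step 4. [6*(4*x) = 24] 6 out front; divide by 6, so div: 4*x = 4.
Step 5. [4*x = 4] divide by the outer 4. So div: x = 1.

Answer: x ∈ {1}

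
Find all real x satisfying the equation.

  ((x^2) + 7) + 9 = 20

Step 1. [((x^2) + 7) + 9 = 20] 9 comes off first (subtract 9), so sub: (x^2) + 7 = 11.
Step 2. [(x^2) + 7 = 11] 7 comes off first (subtract 7), so sub: x^2 = 4.
Step 3. [x^2 = 4] √ both sides: 4 ≥ 0 gives two branches ⇒ sqrt: x = 2 or -2.

Answer: x ∈ {-2, 2}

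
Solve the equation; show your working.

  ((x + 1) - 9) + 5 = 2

Step 1. [((x + 1) - 9) + 5 = 2] subtract 5: x sits inside (… + 5), so sub: (x + 1) - 9 = -3.
Step 2. [(x + 1) - 9 = -3] add 9: x sits inside (… - 9) ⇒ sub: x + 1 = 6.
Step 3. [x + 1 = 6] the outer +1 inverts by subtracting 1 ⇒ sub: x = 5.

Answer: x ∈ {5}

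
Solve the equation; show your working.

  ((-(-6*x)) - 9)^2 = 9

Step 1. [((-(-6*x)) - 9)^2 = 9] 9 ≥ 0, LHS is (·)² — take ±√ ⇒ sqrt: (-(-6*x)) - 9 = 3 or -3.
Step 2. [(-(-6*x)) - 9 = 3 or -3] the outer -9 inverts by adding 9 ⇒ sub: -(-6*x) = 12 or 6.
Step 3. [-(-6*x) = 12 or 6] flip signs both sides. So neg: -6*x = -12 or -6.
Step 4. [-6*x = -12 or -6] -6 out front; divide by -6, so div: x = 2 or 1.

Answer: x ∈ {1, 2}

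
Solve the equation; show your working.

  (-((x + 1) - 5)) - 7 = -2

Step 1. [(-((x + 1) - 5)) - 7 = -2] peel the -7: add 7 from each side ⇒ sub: -((x + 1) - 5) = 5.
Step 2. [-((x + 1) - 5) = 5] leading − — multiply by −1, so neg: (x + 1) - 5 = -5.
Step 3. [(x + 1) - 5 = -5] 5 comes off first (add 5) ⇒ sub: x + 1 = 0.
Step 4. [x + 1 = 0] peel the +1: subtract 1 from each side ⇒ sub: x = -1.

Answer: x ∈ {-1}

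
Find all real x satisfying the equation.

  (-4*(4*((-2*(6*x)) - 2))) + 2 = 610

Step 1. [(-4*(4*((-2*(6*x)) - 2))) + 2 = 610] 2 comes off first (subtract 2). So sub: -4*(4*((-2*(6*x)) - 2)) = 608.
Step 2. [-4*(4*((-2*(6*x)) - 2)) = 608] -4 out front; divide by -4. So div: 4*((-2*(6*x)) - 2) = -152.
Step 3. [4*((-2*(6*x)) - 2) = -152] 4·(inner) — divide through by 4, so div: (-2*(6*x)) - 2 = -38.
Step 4. [(-2*(6*x)) - 2 = -38] -2 divides every term; factor it out, so factor: (6*x) + 1 = 19.
Step 5. [(6*x) + 1 = 19] subtract 1: x sits inside (… + 1) ⇒ sub: 6*x = 18.
Step 6. [6*x = 18] 6 out front; divide by 6, so div: x = 3.

Answer: x ∈ {3}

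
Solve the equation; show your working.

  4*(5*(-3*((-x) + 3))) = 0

Step 1. [4*(5*(-3*((-x) + 3))) = 0] leading coefficient 4: divide by 4. So div: 5*(-3*((-x) + 3)) = 0.
Step 2. [5*(-3*((-x) + 3)) = 0] LHS = 5·(…); ÷5 both sides ⇒ div: -3*((-x) + 3) = 0.
Step 3. [-3*((-x) + 3) = 0] -3 out front; divide by -3, so div: (-x) + 3 = 0.
Step 4. [(-x) + 3 = 0] peel the +3: subtract 3 from each side, so sub: -x = -3.
Step 5. [-x = -3] leading − — multiply by −1. So neg: x = 3.

Answer: x ∈ {3}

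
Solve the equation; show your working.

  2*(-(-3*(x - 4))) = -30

Step 1. [2*(-(-3*(x - 4))) = -30] leading coefficient 2: divide by 2 ⇒ div: -(-3*(x - 4)) = -15.
Step 2. [-(-3*(x - 4)) = -15] LHS negated; negate both sides ⇒ neg: -3*(x - 4) = 15.
Step 3. [-3*(x - 4) = 15] -3·(inner) — divide through by -3 ⇒ div: x - 4 = -5.
Step 4. [x - 4 = -5] the outer -4 inverts by adding 4. So sub: x = -1.

Answer: x ∈ {-1}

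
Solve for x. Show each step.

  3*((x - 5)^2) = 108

Step 1. [3*((x - 5)^2) = 108] 3 out front; divide by 3. So div: (x - 5)^2 = 36.
Step 2. [(x - 5)^2 = 36] LHS squared, RHS 36 ≥ 0: apply √ (±). So sqrt: x - 5 = 6 or -6.
Step 3. [x - 5 = 6 or -6] 5 comes off first (add 5). So sub: x = 11 or -1.

Answer: x ∈ {-1, 11}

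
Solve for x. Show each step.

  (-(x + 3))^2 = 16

Step 1. [(-(x + 3))^2 = 16] 16 ≥ 0, LHS is (·)² — take ±√, so sqrt: -(x + 3) = 4 or -4.
Step 2. [-(x + 3) = 4 or -4] leading − — multiply by −1. So neg: x + 3 = -4 or 4.
Step 3. [x + 3 = -4 or 4] +3 is outermost — subtract 3 both sides, so sub: x = -7 or 1.

Answer: x ∈ {-7, 1}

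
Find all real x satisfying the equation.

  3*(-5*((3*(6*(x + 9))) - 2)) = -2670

Step 1. [3*(-5*((3*(6*(x + 9))) - 2)) = -2670] divide by the outer 3 ⇒ div: -5*((3*(6*(x + 9))) - 2) = -890.
Step 2. [-5*((3*(6*(x + 9))) - 2) = -890] LHS = -5·(…); ÷-5 both sides ⇒ div: (3*(6*(x + 9))) - 2 = 178.
Step 3. [(3*(6*(x + 9))) - 2 = 178] -2 is outermost — add 2 both sides ⇒ sub: 3*(6*(x + 9)) = 180.
Step 4. [3*(6*(x + 9)) = 180] 3 out front; divide by 3, so div: 6*(x + 9) = 60.
Step 5. [6*(x + 9) = 60] divide by the outer 6, so div: x + 9 = 10.
Step 6. [x + 9 = 10] the outer +9 inverts by subtracting 9 ⇒ sub: x = 1.

Answer: x ∈ {1}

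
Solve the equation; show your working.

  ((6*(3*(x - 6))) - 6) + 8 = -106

Step 1. [((6*(3*(x - 6))) - 6) + 8 = -106] the outer +8 inverts by subtracting 8, so sub: (6*(3*(x - 6))) - 6 = -114.
Step 2. [(6*(3*(x - 6))) - 6 = -114] 6 comes off first (add 6). So sub: 6*(3*(x - 6)) = -108.
Step 3. [6*(3*(x - 6)) = -108] 6 out front; divide by 6. So div: 3*(x - 6) = -18.
Step 4. [3*(x - 6) = -18] 3·(inner) — divide through by 3, so div: x - 6 = -6.
Step 5. [x - 6 = -6] peel the -6: add 6 from each side, so sub: x = 0.

Answer: x ∈ {0}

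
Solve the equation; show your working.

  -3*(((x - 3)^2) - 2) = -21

Step 1. [-3*(((x - 3)^2) - 2) = -21] -3 out front; divide by -3, so div: ((x - 3)^2) - 2 = 7.
Step 2. [((x - 3)^2) - 2 = 7] add 2: x sits inside (… - 2) ⇒ sub: (x - 3)^2 = 9.
Step 3. [(x - 3)^2 = 9] √ both sides: 9 ≥ 0 gives two branches. So sqrt: x - 3 = 3 or -3.
Step 4. [x - 3 = 3 or -3] add 3: x sits inside (… - 3). So sub: x = 6 or 0.

Answer: x ∈ {0, 6}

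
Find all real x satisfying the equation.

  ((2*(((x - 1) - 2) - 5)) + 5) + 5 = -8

Step 1. [((2*(((x - 1) - 2) - 5)) + 5) + 5 = -8] peel the +5: subtract 5 from each side, so sub: (2*(((x - 1) - 2) - 5)) + 5 = -13.
Step 2. [(2*(((x - 1) - 2) - 5)) + 5 = -13] peel the +5: subtract 5 from each side, so sub: 2*(((x - 1) - 2) - 5) = -18.
Step 3. [2*(((x - 1) - 2) - 5) = -18] LHS = 2·(…); ÷2 both sides ⇒ div: ((x - 1) - 2) - 5 = -9.
Step 4. [((x - 1) - 2) - 5 = -9] add 5: x sits inside (… - 5), so sub: (x - 1) - 2 = -4.
Step 5. [(x - 1) - 2 = -4] 2 comes off first (add 2), so sub: x - 1 = -2.
Step 6. [x - 1 = -2] peel the -1: add 1 from each side, so sub: x = -1.

Answer: x ∈ {-1}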